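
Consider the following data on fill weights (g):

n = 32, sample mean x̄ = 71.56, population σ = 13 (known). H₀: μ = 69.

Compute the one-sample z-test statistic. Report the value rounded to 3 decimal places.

SE = σ/√n = 13/√32 = 2.2981
z = (x̄−μ₀)/SE = (71.56−69)/2.2981 = 1.1140

test statistic = 1.114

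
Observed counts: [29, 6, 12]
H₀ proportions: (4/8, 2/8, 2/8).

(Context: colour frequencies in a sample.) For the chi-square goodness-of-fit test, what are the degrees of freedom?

df = k − 1 = 3 − 1 = 2

degrees of freedom = 2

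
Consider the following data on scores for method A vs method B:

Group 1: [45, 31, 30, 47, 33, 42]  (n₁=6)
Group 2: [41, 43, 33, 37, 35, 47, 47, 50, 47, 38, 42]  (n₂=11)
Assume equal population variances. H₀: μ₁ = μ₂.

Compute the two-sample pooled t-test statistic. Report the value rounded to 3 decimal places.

x̄₁=38.000, s₁=7.537, n₁=6
x̄₂=41.818, s₂=5.582, n₂=11
s_p² = [5·7.537² + 10·5.582²]/15 = 39.7091
SE = √(s_p²·(1/6+1/11)) = 3.1981
t = (38.000−41.818)/3.1981 = -1.1939
df = 15

test statistic = -1.194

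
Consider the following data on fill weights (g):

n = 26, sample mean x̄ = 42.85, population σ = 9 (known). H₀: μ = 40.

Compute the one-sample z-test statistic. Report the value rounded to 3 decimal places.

SE = σ/√n = 9/√26 = 1.7650
z = (x̄−μ₀)/SE = (42.85−40)/1.7650 = 1.6147

test statistic = 1.615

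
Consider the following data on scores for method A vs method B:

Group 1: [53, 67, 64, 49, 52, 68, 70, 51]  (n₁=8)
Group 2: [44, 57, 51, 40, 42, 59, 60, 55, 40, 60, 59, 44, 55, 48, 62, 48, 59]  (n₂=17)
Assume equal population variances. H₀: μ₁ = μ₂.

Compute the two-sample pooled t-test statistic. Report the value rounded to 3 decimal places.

x̄₁=59.250, s₁=8.779, n₁=8
x̄₂=51.941, s₂=7.774, n₂=17
s_p² = [7·8.779² + 16·7.774²]/23 = 65.4974
SE = √(s_p²·(1/8+1/17)) = 3.4699
t = (59.250−51.941)/3.4699 = 2.1064
df = 23

test statistic = 2.106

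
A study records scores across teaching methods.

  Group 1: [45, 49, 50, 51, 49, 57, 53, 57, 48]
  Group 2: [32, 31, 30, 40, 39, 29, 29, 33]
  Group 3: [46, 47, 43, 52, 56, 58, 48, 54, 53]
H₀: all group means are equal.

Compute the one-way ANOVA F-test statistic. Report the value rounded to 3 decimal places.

test statistic = 44.700

Group means [51.00, 32.88, 50.78], grand mean 45.346
SSB = Σnᵢ(x̄ᵢ−x̄)² = 1797.454; SSW = ΣΣ(x−x̄ᵢ)² = 462.431
MSB = 1797.454/2 = 898.7270; MSW = 462.431/23 = 20.1057
F = MSB/MSW = 44.7002
df = (2, 23)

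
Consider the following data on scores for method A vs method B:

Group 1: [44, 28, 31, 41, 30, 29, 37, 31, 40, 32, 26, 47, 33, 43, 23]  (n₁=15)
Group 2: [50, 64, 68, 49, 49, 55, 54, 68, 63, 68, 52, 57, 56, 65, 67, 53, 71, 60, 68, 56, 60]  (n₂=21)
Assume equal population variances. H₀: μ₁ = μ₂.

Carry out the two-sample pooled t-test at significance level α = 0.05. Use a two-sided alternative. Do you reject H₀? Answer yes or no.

reject H₀: yes

x̄₁=34.333, s₁=7.208, n₁=15
x̄₂=59.667, s₂=7.179, n₂=21
s_p² = [14·7.208² + 20·7.179²]/34 = 51.7059
SE = √(s_p²·(1/15+1/21)) = 2.4309
t = (34.333−59.667)/2.4309 = -10.4214
df = 34
p-value (two-sided) = 0.00000
At α=0.05: p < α → reject H₀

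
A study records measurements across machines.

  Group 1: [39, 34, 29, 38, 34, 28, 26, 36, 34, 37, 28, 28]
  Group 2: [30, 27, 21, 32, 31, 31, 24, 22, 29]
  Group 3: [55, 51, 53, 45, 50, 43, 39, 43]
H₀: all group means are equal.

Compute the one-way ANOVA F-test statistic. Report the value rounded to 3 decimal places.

test statistic = 39.923

Group means [32.58, 27.44, 47.38], grand mean 35.069
SSB = Σnᵢ(x̄ᵢ−x̄)² = 1808.848; SSW = ΣΣ(x−x̄ᵢ)² = 589.014
MSB = 1808.848/2 = 904.4241; MSW = 589.014/26 = 22.6544
F = MSB/MSW = 39.9227
df = (2, 26)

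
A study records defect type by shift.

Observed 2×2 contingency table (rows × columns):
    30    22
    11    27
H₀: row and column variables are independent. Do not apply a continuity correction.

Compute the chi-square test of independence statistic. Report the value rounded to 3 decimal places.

Row totals [52, 38], col totals [41, 49], n=90
χ² = (30−23.69)²/23.69 + (22−28.31)²/28.31 + (11−17.31)²/17.31 + (27−20.69)²/20.69 = 7.3143
df = 1

test statistic = 7.314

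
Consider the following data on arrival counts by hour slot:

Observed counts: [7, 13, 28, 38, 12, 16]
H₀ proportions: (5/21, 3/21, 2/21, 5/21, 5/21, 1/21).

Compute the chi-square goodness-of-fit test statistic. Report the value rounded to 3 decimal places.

n = 114; E_i = n·p_i = [27.14, 16.29, 10.86, 27.14, 27.14, 5.43]
χ² = (7−27.14)²/27.14 + (13−16.29)²/16.29 + (28−10.86)²/10.86 + (38−27.14)²/27.14 + (12−27.14)²/27.14 + (16−5.43)²/5.43 = 76.0561
df = 5

test statistic = 76.056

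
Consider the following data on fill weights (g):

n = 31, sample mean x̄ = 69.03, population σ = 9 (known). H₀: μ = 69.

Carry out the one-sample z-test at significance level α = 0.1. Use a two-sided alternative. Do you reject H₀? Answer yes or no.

SE = σ/√n = 9/√31 = 1.6164
z = (x̄−μ₀)/SE = (69.03−69)/1.6164 = 0.0186
p-value (two-sided) = 0.98519
At α=0.1: p ≥ α → fail to reject H₀

reject H₀: no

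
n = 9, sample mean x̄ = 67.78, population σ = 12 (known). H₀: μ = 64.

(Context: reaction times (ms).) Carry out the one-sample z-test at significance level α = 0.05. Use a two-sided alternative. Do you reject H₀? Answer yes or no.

reject H₀: no

SE = σ/√n = 12/√9 = 4.0000
z = (x̄−μ₀)/SE = (67.78−64)/4.0000 = 0.9450
p-value (two-sided) = 0.34466
At α=0.05: p ≥ α → fail to reject H₀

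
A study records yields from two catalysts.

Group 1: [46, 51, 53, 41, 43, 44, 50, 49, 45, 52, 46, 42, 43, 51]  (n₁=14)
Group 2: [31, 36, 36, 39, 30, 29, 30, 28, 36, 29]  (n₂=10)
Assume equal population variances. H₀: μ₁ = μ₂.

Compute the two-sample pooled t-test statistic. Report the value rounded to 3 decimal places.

x̄₁=46.857, s₁=4.055, n₁=14
x̄₂=32.400, s₂=3.921, n₂=10
s_p² = [13·4.055² + 9·3.921²]/22 = 16.0052
SE = √(s_p²·(1/14+1/10)) = 1.6564
t = (46.857−32.400)/1.6564 = 8.7279
df = 22

test statistic = 8.728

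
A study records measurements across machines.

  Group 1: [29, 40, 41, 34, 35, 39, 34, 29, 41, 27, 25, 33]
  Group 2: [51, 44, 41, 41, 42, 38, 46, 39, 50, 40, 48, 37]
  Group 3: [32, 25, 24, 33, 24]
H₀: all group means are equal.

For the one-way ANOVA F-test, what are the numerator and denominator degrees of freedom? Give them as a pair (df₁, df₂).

degrees of freedom = [2, 26]

k = 3 groups, N = 29 total
df = (k−1, N−k) = (3−1, 29−3) = (2, 26)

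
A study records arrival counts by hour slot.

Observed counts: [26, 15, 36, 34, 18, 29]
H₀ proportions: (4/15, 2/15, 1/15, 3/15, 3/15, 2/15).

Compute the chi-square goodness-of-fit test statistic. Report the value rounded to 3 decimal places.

n = 158; E_i = n·p_i = [42.13, 21.07, 10.53, 31.60, 31.60, 21.07]
χ² = (26−42.13)²/42.13 + (15−21.07)²/21.07 + (36−10.53)²/10.53 + (34−31.60)²/31.60 + (18−31.60)²/31.60 + (29−21.07)²/21.07 = 78.5190
df = 5

test statistic = 78.519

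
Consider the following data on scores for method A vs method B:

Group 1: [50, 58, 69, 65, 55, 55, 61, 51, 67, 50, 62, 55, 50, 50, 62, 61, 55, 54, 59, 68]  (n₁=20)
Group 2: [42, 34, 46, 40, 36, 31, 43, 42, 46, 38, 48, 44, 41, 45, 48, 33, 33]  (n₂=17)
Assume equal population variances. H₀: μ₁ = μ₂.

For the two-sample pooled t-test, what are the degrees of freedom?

df = n₁ + n₂ − 2 = 20 + 17 − 2 = 35

degrees of freedom = 35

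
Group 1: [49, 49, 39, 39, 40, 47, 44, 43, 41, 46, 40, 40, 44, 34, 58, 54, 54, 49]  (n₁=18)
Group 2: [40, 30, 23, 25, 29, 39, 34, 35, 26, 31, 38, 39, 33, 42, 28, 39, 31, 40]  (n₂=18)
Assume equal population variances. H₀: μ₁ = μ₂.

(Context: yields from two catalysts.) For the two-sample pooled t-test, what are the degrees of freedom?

df = n₁ + n₂ − 2 = 18 + 18 − 2 = 34

degrees of freedom = 34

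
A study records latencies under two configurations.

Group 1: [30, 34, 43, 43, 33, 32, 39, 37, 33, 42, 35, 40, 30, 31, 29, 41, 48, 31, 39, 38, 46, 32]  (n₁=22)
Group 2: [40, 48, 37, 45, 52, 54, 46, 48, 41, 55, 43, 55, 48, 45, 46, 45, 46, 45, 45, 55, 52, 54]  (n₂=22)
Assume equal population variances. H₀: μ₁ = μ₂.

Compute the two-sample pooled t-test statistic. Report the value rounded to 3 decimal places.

test statistic = -6.684

x̄₁=36.636, s₁=5.602, n₁=22
x̄₂=47.500, s₂=5.171, n₂=22
s_p² = [21·5.602² + 21·5.171²]/42 = 29.0617
SE = √(s_p²·(1/22+1/22)) = 1.6254
t = (36.636−47.500)/1.6254 = -6.6836
df = 42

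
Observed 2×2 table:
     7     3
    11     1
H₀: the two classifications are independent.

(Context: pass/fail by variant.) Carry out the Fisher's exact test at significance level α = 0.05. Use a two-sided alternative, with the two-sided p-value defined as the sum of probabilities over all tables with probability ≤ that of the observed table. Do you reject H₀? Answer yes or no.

reject H₀: no

Margins: r₁=10, r₂=12, c₁=18, c₂=4, n=22
p_obs = C(10,7)·C(12,11)/C(22,18); sum pmf over tables with pmf ≤ p_obs
p-value (two-sided) = 0.29323
At α=0.05: p ≥ α → fail to reject H₀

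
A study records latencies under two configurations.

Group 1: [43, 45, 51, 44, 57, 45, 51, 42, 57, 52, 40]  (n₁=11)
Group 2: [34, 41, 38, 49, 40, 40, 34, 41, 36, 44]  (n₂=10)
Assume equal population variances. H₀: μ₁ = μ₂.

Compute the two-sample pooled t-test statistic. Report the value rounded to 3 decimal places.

x̄₁=47.909, s₁=5.957, n₁=11
x̄₂=39.700, s₂=4.596, n₂=10
s_p² = [10·5.957² + 9·4.596²]/19 = 28.6847
SE = √(s_p²·(1/11+1/10)) = 2.3401
t = (47.909−39.700)/2.3401 = 3.5080
df = 19

test statistic = 3.508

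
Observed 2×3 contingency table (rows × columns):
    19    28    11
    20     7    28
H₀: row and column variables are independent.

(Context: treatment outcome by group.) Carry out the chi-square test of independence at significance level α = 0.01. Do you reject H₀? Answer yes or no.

Row totals [58, 55], col totals [39, 35, 39], n=113
χ² = (19−20.02)²/20.02 + (28−17.96)²/17.96 + (11−20.02)²/20.02 + (20−18.98)²/18.98 + (7−17.04)²/17.04 + (28−18.98)²/18.98 = 19.9703
df = 2
p-value (upper-tail) = 0.00005
At α=0.01: p < α → reject H₀

reject H₀: yes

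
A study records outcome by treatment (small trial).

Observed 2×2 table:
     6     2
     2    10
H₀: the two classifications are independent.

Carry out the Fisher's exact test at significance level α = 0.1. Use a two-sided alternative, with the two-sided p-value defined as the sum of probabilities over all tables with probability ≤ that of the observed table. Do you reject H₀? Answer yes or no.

Margins: r₁=8, r₂=12, c₁=8, c₂=12, n=20
p_obs = C(8,6)·C(12,2)/C(20,8); sum pmf over tables with pmf ≤ p_obs
p-value (two-sided) = 0.01937
At α=0.1: p < α → reject H₀

reject H₀: yes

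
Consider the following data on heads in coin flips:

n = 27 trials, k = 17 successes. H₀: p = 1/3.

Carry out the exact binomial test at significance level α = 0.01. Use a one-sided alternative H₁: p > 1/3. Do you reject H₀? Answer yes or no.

reject H₀: yes

Exact binomial: n=27, k=17, p₀=1/3=0.3333
P(X≥17) from Σ C(n,i)·p₀^i·(1−p₀)^(n−i)
p-value (one-sided, H₁ greater) = 0.00154
At α=0.01: p < α → reject H₀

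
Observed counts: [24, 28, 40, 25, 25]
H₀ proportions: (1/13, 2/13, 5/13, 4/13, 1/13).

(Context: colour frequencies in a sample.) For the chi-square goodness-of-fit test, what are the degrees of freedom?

degrees of freedom = 4

df = k − 1 = 5 − 1 = 4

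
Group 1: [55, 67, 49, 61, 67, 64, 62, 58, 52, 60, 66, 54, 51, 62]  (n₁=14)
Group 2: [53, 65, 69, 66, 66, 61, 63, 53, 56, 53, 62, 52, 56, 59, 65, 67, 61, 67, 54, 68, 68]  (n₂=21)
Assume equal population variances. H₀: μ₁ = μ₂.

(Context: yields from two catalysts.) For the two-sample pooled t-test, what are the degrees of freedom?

degrees of freedom = 33

df = n₁ + n₂ − 2 = 14 + 21 − 2 = 33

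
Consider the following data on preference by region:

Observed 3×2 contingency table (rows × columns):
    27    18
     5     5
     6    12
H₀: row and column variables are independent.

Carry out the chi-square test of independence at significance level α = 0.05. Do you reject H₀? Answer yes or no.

Row totals [45, 10, 18], col totals [38, 35], n=73
χ² = (27−23.42)²/23.42 + (18−21.58)²/21.58 + (5−5.21)²/5.21 + (5−4.79)²/4.79 + (6−9.37)²/9.37 + (12−8.63)²/8.63 = 3.6829
df = 2
p-value (upper-tail) = 0.15858
At α=0.05: p ≥ α → fail to reject H₀

reject H₀: no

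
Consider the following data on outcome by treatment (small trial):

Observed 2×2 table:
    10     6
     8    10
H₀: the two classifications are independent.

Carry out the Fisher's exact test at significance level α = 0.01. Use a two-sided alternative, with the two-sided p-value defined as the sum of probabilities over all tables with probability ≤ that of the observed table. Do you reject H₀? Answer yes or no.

Margins: r₁=16, r₂=18, c₁=18, c₂=16, n=34
p_obs = C(16,10)·C(18,8)/C(34,18); sum pmf over tables with pmf ≤ p_obs
p-value (two-sided) = 0.32692
At α=0.01: p ≥ α → fail to reject H₀

reject H₀: no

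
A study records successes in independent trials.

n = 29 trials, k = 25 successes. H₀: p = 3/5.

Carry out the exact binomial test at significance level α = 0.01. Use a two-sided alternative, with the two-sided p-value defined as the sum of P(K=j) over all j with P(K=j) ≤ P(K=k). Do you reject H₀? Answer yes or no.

reject H₀: yes

Exact binomial: n=29, k=25, p₀=3/5=0.6000
P(X=j) = C(n,j)·p₀^j·(1−p₀)^(n−j); p = Σ P(X=j) over j with P(X=j) ≤ P(X=25)
p-value (two-sided) = 0.00372
At α=0.01: p < α → reject H₀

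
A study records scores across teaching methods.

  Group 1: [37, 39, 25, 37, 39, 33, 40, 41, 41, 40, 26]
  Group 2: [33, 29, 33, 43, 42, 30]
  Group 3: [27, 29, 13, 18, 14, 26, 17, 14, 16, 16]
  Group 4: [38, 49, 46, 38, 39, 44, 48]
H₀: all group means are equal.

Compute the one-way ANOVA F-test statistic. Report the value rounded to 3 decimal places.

Group means [36.18, 35.00, 19.00, 43.14], grand mean 32.353
SSB = Σnᵢ(x̄ᵢ−x̄)² = 2801.271; SSW = ΣΣ(x−x̄ᵢ)² = 972.494
MSB = 2801.271/3 = 933.7571; MSW = 972.494/30 = 32.4165
F = MSB/MSW = 28.8050
df = (3, 30)

test statistic = 28.805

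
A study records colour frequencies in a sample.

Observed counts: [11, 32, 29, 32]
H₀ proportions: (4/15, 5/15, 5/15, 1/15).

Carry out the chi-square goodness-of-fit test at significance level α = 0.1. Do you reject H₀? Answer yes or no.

reject H₀: yes

n = 104; E_i = n·p_i = [27.73, 34.67, 34.67, 6.93]
χ² = (11−27.73)²/27.73 + (32−34.67)²/34.67 + (29−34.67)²/34.67 + (32−6.93)²/6.93 = 101.8534
df = 3
p-value (upper-tail) = 0.00000
At α=0.1: p < α → reject H₀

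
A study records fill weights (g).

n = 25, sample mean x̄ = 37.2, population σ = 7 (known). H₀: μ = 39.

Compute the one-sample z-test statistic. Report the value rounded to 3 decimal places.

test statistic = -1.286

SE = σ/√n = 7/√25 = 1.4000
z = (x̄−μ₀)/SE = (37.2−39)/1.4000 = -1.2857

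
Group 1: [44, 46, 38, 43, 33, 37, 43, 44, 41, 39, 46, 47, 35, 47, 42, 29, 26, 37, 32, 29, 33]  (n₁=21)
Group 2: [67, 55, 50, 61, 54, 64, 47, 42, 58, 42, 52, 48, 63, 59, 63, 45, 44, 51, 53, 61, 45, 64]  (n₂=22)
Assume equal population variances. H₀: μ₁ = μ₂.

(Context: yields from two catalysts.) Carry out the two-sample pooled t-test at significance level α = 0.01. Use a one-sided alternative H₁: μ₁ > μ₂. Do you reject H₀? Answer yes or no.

reject H₀: no

x̄₁=38.619, s₁=6.453, n₁=21
x̄₂=54.000, s₂=7.976, n₂=22
s_p² = [20·6.453² + 21·7.976²]/41 = 52.9013
SE = √(s_p²·(1/21+1/22)) = 2.2189
t = (38.619−54.000)/2.2189 = -6.9317
df = 41
p-value (one-sided, H₁ greater) = 1.00000
At α=0.01: p ≥ α → fail to reject H₀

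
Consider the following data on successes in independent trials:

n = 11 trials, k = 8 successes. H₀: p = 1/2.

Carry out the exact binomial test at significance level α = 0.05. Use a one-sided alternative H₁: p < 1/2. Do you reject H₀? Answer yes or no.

Exact binomial: n=11, k=8, p₀=1/2=0.5000
P(X≤8) from Σ C(n,i)·p₀^i·(1−p₀)^(n−i)
p-value (one-sided, H₁ less) = 0.96729
At α=0.05: p ≥ α → fail to reject H₀

reject H₀: no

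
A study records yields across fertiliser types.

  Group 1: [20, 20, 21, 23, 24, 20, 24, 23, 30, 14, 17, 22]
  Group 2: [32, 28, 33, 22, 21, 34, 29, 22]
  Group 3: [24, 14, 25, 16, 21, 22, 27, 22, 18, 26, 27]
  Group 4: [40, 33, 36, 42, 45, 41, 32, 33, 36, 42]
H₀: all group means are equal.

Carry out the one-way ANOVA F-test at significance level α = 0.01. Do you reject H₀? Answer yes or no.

reject H₀: yes

Group means [21.50, 27.62, 22.00, 38.00], grand mean 26.854
SSB = Σnᵢ(x̄ᵢ−x̄)² = 1850.247; SSW = ΣΣ(x−x̄ᵢ)² = 754.875
MSB = 1850.247/3 = 616.7490; MSW = 754.875/37 = 20.4020
F = MSB/MSW = 30.2298
df = (3, 37)
p-value (upper-tail) = 0.00000
At α=0.01: p < α → reject H₀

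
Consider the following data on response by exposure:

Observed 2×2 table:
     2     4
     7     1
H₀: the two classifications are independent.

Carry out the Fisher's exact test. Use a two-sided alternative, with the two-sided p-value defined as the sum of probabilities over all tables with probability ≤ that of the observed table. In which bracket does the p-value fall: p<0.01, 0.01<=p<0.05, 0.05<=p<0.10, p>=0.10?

Margins: r₁=6, r₂=8, c₁=9, c₂=5, n=14
p_obs = C(6,2)·C(8,7)/C(14,9); sum pmf over tables with pmf ≤ p_obs
p-value (two-sided) = 0.09091
→ bracket: 0.05<=p<0.10

p-value bracket: 0.05<=p<0.10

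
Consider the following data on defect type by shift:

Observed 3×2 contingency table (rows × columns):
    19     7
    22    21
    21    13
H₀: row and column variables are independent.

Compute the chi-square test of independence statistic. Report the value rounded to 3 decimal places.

test statistic = 3.300

Row totals [26, 43, 34], col totals [62, 41], n=103
χ² = (19−15.65)²/15.65 + (7−10.35)²/10.35 + (22−25.88)²/25.88 + (21−17.12)²/17.12 + (21−20.47)²/20.47 + (13−13.53)²/13.53 = 3.2997
df = 2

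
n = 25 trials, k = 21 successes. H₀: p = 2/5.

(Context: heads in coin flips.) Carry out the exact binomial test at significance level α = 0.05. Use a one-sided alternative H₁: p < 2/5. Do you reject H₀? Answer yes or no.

Exact binomial: n=25, k=21, p₀=2/5=0.4000
P(X≤21) from Σ C(n,i)·p₀^i·(1−p₀)^(n−i)
p-value (one-sided, H₁ less) = 1.00000
At α=0.05: p ≥ α → fail to reject H₀

reject H₀: no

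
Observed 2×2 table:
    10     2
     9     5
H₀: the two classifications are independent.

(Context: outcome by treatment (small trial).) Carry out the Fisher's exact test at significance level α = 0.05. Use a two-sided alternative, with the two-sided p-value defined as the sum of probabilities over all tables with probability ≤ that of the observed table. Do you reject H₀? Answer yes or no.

reject H₀: no

Margins: r₁=12, r₂=14, c₁=19, c₂=7, n=26
p_obs = C(12,10)·C(14,9)/C(26,19); sum pmf over tables with pmf ≤ p_obs
p-value (two-sided) = 0.39130
At α=0.05: p ≥ α → fail to reject H₀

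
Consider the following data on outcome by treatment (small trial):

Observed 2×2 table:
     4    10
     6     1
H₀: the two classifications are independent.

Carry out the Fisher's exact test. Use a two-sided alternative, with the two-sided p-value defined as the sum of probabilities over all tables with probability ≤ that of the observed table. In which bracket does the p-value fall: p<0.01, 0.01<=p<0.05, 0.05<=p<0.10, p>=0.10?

Margins: r₁=14, r₂=7, c₁=10, c₂=11, n=21
p_obs = C(14,4)·C(7,6)/C(21,10); sum pmf over tables with pmf ≤ p_obs
p-value (two-sided) = 0.02374
→ bracket: 0.01<=p<0.05

p-value bracket: 0.01<=p<0.05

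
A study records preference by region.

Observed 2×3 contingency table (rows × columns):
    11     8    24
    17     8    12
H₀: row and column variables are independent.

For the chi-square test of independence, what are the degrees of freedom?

degrees of freedom = 2

df = (r−1)(c−1) = (2−1)·(3−1) = 2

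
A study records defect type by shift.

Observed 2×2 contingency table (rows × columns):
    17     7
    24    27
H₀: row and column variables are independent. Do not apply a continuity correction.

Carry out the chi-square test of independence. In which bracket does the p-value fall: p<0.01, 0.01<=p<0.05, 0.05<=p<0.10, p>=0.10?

Row totals [24, 51], col totals [41, 34], n=75
χ² = (17−13.12)²/13.12 + (7−10.88)²/10.88 + (24−27.88)²/27.88 + (27−23.12)²/23.12 = 3.7222
df = 1
p-value (upper-tail) = 0.05369
→ bracket: 0.05<=p<0.10

p-value bracket: 0.05<=p<0.10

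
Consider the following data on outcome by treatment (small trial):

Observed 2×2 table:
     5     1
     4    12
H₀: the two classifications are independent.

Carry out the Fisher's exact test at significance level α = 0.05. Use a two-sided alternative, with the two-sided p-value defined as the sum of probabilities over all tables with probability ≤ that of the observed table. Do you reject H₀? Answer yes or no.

reject H₀: yes

Margins: r₁=6, r₂=16, c₁=9, c₂=13, n=22
p_obs = C(6,5)·C(16,4)/C(22,9); sum pmf over tables with pmf ≤ p_obs
p-value (two-sided) = 0.02308
At α=0.05: p < α → reject H₀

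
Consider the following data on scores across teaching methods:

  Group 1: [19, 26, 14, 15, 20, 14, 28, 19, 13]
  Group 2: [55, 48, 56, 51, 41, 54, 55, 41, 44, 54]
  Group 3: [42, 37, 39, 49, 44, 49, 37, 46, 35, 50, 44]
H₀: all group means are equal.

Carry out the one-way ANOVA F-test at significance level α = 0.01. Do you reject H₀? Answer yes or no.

Group means [18.67, 49.90, 42.91], grand mean 37.967
SSB = Σnᵢ(x̄ᵢ−x̄)² = 5045.158; SSW = ΣΣ(x−x̄ᵢ)² = 837.809
MSB = 5045.158/2 = 2522.5788; MSW = 837.809/27 = 31.0300
F = MSB/MSW = 81.2949
df = (2, 27)
p-value (upper-tail) = 0.00000
At α=0.01: p < α → reject H₀

reject H₀: yes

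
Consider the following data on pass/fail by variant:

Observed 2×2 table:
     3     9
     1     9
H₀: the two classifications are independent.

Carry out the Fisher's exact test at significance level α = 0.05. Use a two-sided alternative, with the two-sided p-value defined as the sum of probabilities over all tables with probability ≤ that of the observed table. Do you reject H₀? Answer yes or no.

reject H₀: no

Margins: r₁=12, r₂=10, c₁=4, c₂=18, n=22
p_obs = C(12,3)·C(10,1)/C(22,4); sum pmf over tables with pmf ≤ p_obs
p-value (two-sided) = 0.59398
At α=0.05: p ≥ α → fail to reject H₀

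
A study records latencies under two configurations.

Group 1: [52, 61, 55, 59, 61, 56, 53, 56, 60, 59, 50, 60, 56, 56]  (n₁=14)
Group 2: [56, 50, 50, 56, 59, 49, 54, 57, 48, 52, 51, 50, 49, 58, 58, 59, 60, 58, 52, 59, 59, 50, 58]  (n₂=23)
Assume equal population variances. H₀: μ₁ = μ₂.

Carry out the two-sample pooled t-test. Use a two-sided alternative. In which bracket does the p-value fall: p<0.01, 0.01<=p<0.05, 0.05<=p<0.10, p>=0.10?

p-value bracket: 0.05<=p<0.10

x̄₁=56.714, s₁=3.451, n₁=14
x̄₂=54.435, s₂=4.154, n₂=23
s_p² = [13·3.451² + 22·4.154²]/35 = 15.2717
SE = √(s_p²·(1/14+1/23)) = 1.3247
t = (56.714−54.435)/1.3247 = 1.7208
df = 35
p-value (two-sided) = 0.09412
→ bracket: 0.05<=p<0.10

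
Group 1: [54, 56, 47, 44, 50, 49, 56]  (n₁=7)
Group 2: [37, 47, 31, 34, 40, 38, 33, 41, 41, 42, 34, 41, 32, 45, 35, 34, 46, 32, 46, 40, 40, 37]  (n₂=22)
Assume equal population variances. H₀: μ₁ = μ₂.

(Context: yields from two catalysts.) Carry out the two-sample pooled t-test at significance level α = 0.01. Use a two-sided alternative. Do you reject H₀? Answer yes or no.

x̄₁=50.857, s₁=4.634, n₁=7
x̄₂=38.455, s₂=4.945, n₂=22
s_p² = [6·4.634² + 21·4.945²]/27 = 23.7893
SE = √(s_p²·(1/7+1/22)) = 2.1166
t = (50.857−38.455)/2.1166 = 5.8598
df = 27
p-value (two-sided) = 0.00000
At α=0.01: p < α → reject H₀

reject H₀: yes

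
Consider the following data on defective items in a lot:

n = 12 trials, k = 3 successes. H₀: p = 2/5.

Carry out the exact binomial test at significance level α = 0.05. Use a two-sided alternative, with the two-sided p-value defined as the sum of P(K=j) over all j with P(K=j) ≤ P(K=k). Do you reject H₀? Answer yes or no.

Exact binomial: n=12, k=3, p₀=2/5=0.4000
P(X=j) = C(n,j)·p₀^j·(1−p₀)^(n−j); p = Σ P(X=j) over j with P(X=j) ≤ P(X=3)
p-value (two-sided) = 0.38355
At α=0.05: p ≥ α → fail to reject H₀

reject H₀: no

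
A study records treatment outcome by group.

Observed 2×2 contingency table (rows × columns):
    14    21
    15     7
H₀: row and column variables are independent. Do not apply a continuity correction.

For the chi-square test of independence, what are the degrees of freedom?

df = (r−1)(c−1) = (2−1)·(2−1) = 1

degrees of freedom = 1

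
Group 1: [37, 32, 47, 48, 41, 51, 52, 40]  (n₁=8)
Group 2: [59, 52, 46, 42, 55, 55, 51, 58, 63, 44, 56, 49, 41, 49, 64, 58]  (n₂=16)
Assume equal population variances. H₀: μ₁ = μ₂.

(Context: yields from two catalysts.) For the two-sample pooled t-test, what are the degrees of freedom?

df = n₁ + n₂ − 2 = 8 + 16 − 2 = 22

degrees of freedom = 22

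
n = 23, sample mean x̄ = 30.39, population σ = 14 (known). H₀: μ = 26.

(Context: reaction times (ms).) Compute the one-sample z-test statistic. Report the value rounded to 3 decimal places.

SE = σ/√n = 14/√23 = 2.9192
z = (x̄−μ₀)/SE = (30.39−26)/2.9192 = 1.5038

test statistic = 1.504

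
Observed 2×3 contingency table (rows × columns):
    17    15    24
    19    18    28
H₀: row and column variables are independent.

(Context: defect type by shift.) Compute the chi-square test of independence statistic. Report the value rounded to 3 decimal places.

Row totals [56, 65], col totals [36, 33, 52], n=121
χ² = (17−16.66)²/16.66 + (15−15.27)²/15.27 + (24−24.07)²/24.07 + (19−19.34)²/19.34 + (18−17.73)²/17.73 + (28−27.93)²/27.93 = 0.0222
df = 2

test statistic = 0.022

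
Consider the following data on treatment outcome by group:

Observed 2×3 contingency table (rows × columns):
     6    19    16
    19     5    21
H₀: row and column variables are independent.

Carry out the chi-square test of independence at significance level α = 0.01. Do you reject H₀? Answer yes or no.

Row totals [41, 45], col totals [25, 24, 37], n=86
χ² = (6−11.92)²/11.92 + (19−11.44)²/11.44 + (16−17.64)²/17.64 + (19−13.08)²/13.08 + (5−12.56)²/12.56 + (21−19.36)²/19.36 = 15.4497
df = 2
p-value (upper-tail) = 0.00044
At α=0.01: p < α → reject H₀

reject H₀: yes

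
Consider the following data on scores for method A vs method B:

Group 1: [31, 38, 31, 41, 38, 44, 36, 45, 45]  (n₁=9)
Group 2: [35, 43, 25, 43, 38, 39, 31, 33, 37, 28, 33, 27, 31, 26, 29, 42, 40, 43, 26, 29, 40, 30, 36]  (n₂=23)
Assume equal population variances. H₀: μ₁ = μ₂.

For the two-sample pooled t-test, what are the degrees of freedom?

degrees of freedom = 30

df = n₁ + n₂ − 2 = 9 + 23 − 2 = 30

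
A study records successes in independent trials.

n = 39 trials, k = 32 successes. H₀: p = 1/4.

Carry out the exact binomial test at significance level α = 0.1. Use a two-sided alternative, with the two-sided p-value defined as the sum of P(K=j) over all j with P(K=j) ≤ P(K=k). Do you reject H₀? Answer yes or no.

reject H₀: yes

Exact binomial: n=39, k=32, p₀=1/4=0.2500
P(X=j) = C(n,j)·p₀^j·(1−p₀)^(n−j); p = Σ P(X=j) over j with P(X=j) ≤ P(X=32)
p-value (two-sided) = 0.00000
At α=0.1: p < α → reject H₀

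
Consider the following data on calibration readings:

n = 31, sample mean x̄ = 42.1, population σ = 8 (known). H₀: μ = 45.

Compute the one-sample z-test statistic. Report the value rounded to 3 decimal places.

test statistic = -2.018

SE = σ/√n = 8/√31 = 1.4368
z = (x̄−μ₀)/SE = (42.1−45)/1.4368 = -2.0183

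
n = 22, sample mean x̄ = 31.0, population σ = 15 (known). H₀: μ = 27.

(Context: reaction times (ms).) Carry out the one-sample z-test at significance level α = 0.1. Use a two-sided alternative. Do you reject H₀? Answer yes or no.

reject H₀: no

SE = σ/√n = 15/√22 = 3.1980
z = (x̄−μ₀)/SE = (31.0−27)/3.1980 = 1.2508
p-value (two-sided) = 0.21102
At α=0.1: p ≥ α → fail to reject H₀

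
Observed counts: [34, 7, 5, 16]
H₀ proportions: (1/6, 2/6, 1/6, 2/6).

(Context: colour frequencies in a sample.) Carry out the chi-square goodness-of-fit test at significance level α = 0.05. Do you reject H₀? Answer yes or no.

n = 62; E_i = n·p_i = [10.33, 20.67, 10.33, 20.67]
χ² = (34−10.33)²/10.33 + (7−20.67)²/20.67 + (5−10.33)²/10.33 + (16−20.67)²/20.67 = 67.0484
df = 3
p-value (upper-tail) = 0.00000
At α=0.05: p < α → reject H₀

reject H₀: yes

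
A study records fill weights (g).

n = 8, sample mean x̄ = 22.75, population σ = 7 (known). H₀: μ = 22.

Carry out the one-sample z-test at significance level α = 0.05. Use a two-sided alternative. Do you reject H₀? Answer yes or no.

reject H₀: no

SE = σ/√n = 7/√8 = 2.4749
z = (x̄−μ₀)/SE = (22.75−22)/2.4749 = 0.3030
p-value (two-sided) = 0.76185
At α=0.05: p ≥ α → fail to reject H₀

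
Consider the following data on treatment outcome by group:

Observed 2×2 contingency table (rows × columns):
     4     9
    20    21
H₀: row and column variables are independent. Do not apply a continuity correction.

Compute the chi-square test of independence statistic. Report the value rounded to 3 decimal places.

Row totals [13, 41], col totals [24, 30], n=54
χ² = (4−5.78)²/5.78 + (9−7.22)²/7.22 + (20−18.22)²/18.22 + (21−22.78)²/22.78 = 1.2968
df = 1

test statistic = 1.297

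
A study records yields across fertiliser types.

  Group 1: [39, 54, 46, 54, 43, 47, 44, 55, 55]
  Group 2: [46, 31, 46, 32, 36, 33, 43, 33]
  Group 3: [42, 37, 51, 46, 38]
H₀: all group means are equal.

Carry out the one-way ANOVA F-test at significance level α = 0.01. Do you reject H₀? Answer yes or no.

reject H₀: yes

Group means [48.56, 37.50, 42.80], grand mean 43.227
SSB = Σnᵢ(x̄ᵢ−x̄)² = 518.841; SSW = ΣΣ(x−x̄ᵢ)² = 719.022
MSB = 518.841/2 = 259.4207; MSW = 719.022/19 = 37.8433
F = MSB/MSW = 6.8551
df = (2, 19)
p-value (upper-tail) = 0.00574
At α=0.01: p < α → reject H₀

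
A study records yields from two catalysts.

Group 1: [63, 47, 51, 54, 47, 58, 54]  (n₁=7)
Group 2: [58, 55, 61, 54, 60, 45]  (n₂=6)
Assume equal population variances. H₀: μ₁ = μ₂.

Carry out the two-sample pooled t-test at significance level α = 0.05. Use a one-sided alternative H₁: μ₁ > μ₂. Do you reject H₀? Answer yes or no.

reject H₀: no

x̄₁=53.429, s₁=5.798, n₁=7
x̄₂=55.500, s₂=5.822, n₂=6
s_p² = [6·5.798² + 5·5.822²]/11 = 33.7468
SE = √(s_p²·(1/7+1/6)) = 3.2319
t = (53.429−55.500)/3.2319 = -0.6409
df = 11
p-value (one-sided, H₁ greater) = 0.73265
At α=0.05: p ≥ α → fail to reject H₀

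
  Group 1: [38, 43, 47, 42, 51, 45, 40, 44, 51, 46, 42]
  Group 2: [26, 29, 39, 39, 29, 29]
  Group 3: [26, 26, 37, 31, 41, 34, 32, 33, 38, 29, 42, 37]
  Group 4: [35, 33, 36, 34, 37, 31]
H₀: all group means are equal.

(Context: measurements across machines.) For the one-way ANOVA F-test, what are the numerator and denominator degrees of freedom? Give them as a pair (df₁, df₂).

k = 4 groups, N = 35 total
df = (k−1, N−k) = (4−1, 35−4) = (3, 31)

degrees of freedom = [3, 31]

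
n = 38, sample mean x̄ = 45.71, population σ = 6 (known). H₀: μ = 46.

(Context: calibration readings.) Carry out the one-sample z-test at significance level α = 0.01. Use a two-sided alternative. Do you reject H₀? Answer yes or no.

SE = σ/√n = 6/√38 = 0.9733
z = (x̄−μ₀)/SE = (45.71−46)/0.9733 = -0.2979
p-value (two-sided) = 0.76574
At α=0.01: p ≥ α → fail to reject H₀

reject H₀: no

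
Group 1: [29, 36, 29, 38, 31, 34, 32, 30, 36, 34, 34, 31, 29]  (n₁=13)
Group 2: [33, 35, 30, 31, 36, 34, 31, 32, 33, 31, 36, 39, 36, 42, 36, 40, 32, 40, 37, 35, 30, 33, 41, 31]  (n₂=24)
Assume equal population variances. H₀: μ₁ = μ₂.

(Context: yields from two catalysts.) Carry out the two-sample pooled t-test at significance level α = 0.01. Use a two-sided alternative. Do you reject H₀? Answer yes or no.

x̄₁=32.538, s₁=3.017, n₁=13
x̄₂=34.750, s₂=3.627, n₂=24
s_p² = [12·3.017² + 23·3.627²]/35 = 11.7637
SE = √(s_p²·(1/13+1/24)) = 1.1811
t = (32.538−34.750)/1.1811 = -1.8724
df = 35
p-value (two-sided) = 0.06953
At α=0.01: p ≥ α → fail to reject H₀

reject H₀: no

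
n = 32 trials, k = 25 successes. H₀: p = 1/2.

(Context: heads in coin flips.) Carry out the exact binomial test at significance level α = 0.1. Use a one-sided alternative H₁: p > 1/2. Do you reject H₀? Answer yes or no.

reject H₀: yes

Exact binomial: n=32, k=25, p₀=1/2=0.5000
P(X≥25) from Σ C(n,i)·p₀^i·(1−p₀)^(n−i)
p-value (one-sided, H₁ greater) = 0.00105
At α=0.1: p < α → reject H₀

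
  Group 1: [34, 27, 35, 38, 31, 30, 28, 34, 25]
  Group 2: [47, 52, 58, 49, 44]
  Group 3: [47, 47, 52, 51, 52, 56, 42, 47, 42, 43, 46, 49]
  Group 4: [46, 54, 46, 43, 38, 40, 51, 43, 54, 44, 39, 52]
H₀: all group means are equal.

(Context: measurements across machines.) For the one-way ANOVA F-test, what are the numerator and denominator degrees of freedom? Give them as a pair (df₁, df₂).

k = 4 groups, N = 38 total
df = (k−1, N−k) = (4−1, 38−4) = (3, 34)

degrees of freedom = [3, 34]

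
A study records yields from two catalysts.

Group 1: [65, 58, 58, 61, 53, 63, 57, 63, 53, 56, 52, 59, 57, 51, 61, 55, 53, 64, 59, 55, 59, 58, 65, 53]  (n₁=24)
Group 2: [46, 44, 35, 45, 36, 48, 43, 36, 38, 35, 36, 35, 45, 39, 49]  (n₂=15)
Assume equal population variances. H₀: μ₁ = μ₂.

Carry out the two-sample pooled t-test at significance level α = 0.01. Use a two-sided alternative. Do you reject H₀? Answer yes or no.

x̄₁=57.833, s₁=4.239, n₁=24
x̄₂=40.667, s₂=5.192, n₂=15
s_p² = [23·4.239² + 14·5.192²]/37 = 21.3694
SE = √(s_p²·(1/24+1/15)) = 1.5215
t = (57.833−40.667)/1.5215 = 11.2826
df = 37
p-value (two-sided) = 0.00000
At α=0.01: p < α → reject H₀

reject H₀: yes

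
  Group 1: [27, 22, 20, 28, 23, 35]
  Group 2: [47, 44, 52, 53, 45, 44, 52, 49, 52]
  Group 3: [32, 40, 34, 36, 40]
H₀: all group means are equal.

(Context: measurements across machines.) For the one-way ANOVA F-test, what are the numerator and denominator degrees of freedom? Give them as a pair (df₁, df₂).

degrees of freedom = [2, 17]

k = 3 groups, N = 20 total
df = (k−1, N−k) = (3−1, 20−3) = (2, 17)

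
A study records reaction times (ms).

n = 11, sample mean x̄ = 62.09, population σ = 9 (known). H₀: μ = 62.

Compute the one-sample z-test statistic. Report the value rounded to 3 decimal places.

SE = σ/√n = 9/√11 = 2.7136
z = (x̄−μ₀)/SE = (62.09−62)/2.7136 = 0.0332

test statistic = 0.033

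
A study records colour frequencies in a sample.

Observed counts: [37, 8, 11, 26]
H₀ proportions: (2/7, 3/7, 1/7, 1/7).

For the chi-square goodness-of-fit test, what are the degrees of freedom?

df = k − 1 = 4 − 1 = 3

degrees of freedom = 3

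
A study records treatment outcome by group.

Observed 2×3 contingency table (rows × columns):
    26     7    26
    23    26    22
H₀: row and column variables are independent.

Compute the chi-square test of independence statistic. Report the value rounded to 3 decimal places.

Row totals [59, 71], col totals [49, 33, 48], n=130
χ² = (26−22.24)²/22.24 + (7−14.98)²/14.98 + (26−21.78)²/21.78 + (23−26.76)²/26.76 + (26−18.02)²/18.02 + (22−26.22)²/26.22 = 10.4376
df = 2

test statistic = 10.438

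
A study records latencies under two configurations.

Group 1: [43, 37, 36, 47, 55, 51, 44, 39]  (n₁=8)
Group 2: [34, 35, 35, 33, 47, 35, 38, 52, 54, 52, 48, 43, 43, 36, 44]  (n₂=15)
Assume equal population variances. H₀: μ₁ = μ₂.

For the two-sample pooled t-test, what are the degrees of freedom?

df = n₁ + n₂ − 2 = 8 + 15 − 2 = 21

degrees of freedom = 21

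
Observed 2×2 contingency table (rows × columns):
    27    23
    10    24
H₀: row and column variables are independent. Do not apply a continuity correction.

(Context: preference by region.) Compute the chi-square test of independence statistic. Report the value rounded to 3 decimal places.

test statistic = 4.965

Row totals [50, 34], col totals [37, 47], n=84
χ² = (27−22.02)²/22.02 + (23−27.98)²/27.98 + (10−14.98)²/14.98 + (24−19.02)²/19.02 = 4.9646
df = 1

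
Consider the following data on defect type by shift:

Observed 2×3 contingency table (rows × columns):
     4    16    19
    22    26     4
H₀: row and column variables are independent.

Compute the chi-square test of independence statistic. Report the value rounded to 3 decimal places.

test statistic = 23.242

Row totals [39, 52], col totals [26, 42, 23], n=91
χ² = (4−11.14)²/11.14 + (16−18.00)²/18.00 + (19−9.86)²/9.86 + (22−14.86)²/14.86 + (26−24.00)²/24.00 + (4−13.14)²/13.14 = 23.2423
df = 2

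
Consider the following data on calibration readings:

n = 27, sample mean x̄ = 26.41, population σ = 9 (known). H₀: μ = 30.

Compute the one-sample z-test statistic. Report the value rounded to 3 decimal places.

SE = σ/√n = 9/√27 = 1.7321
z = (x̄−μ₀)/SE = (26.41−30)/1.7321 = -2.0727

test statistic = -2.073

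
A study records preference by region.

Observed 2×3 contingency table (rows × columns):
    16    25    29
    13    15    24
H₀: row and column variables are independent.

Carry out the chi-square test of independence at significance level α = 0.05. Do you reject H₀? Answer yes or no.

reject H₀: no

Row totals [70, 52], col totals [29, 40, 53], n=122
χ² = (16−16.64)²/16.64 + (25−22.95)²/22.95 + (29−30.41)²/30.41 + (13−12.36)²/12.36 + (15−17.05)²/17.05 + (24−22.59)²/22.59 = 0.6402
df = 2
p-value (upper-tail) = 0.72606
At α=0.05: p ≥ α → fail to reject H₀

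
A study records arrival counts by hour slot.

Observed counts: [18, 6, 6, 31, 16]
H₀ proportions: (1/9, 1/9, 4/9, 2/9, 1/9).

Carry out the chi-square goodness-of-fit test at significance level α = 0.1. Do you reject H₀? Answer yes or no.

reject H₀: yes

n = 77; E_i = n·p_i = [8.56, 8.56, 34.22, 17.11, 8.56]
χ² = (18−8.56)²/8.56 + (6−8.56)²/8.56 + (6−34.22)²/34.22 + (31−17.11)²/17.11 + (16−8.56)²/8.56 = 52.2143
df = 4
p-value (upper-tail) = 0.00000
At α=0.1: p < α → reject H₀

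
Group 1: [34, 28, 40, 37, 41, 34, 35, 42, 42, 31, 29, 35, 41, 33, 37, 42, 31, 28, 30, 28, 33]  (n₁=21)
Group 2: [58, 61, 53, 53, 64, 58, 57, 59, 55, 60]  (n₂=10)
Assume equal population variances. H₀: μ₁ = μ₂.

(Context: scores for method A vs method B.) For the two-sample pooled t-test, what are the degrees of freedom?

degrees of freedom = 29

df = n₁ + n₂ − 2 = 21 + 10 − 2 = 29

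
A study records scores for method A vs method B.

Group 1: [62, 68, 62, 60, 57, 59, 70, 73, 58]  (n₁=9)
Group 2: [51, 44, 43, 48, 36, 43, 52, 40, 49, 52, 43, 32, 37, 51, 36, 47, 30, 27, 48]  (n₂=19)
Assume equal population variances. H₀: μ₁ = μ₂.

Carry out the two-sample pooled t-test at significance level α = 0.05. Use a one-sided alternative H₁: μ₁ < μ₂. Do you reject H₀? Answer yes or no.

reject H₀: no

x̄₁=63.222, s₁=5.718, n₁=9
x̄₂=42.579, s₂=7.741, n₂=19
s_p² = [8·5.718² + 18·7.741²]/26 = 51.5457
SE = √(s_p²·(1/9+1/19)) = 2.9052
t = (63.222−42.579)/2.9052 = 7.1056
df = 26
p-value (one-sided, H₁ less) = 1.00000
At α=0.05: p ≥ α → fail to reject H₀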